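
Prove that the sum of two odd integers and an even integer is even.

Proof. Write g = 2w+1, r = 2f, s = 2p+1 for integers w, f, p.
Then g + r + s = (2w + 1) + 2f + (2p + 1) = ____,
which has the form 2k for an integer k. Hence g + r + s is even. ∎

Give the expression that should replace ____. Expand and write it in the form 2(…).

(2w + 1) + 2f + (2p + 1) = 2f + 2p + 2w + 2
= 2(f + p + w + 1).
Since f + p + w + 1 is an integer, the sum is of the form 2k for an integer k.

2(f + p + w + 1)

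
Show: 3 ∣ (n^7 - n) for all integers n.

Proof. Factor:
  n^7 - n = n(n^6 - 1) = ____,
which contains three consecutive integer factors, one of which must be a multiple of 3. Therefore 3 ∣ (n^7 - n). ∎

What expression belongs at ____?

(n - 1)n(n + 1)(n^4 + n^2 + 1)

n^6 - 1 = (n^2 - 1)(n^4 + n^2 + 1), and n^2 - 1 = (n-1)(n+1).
So n(n^6 - 1) = (n - 1)n(n + 1)(n^4 + n^2 + 1).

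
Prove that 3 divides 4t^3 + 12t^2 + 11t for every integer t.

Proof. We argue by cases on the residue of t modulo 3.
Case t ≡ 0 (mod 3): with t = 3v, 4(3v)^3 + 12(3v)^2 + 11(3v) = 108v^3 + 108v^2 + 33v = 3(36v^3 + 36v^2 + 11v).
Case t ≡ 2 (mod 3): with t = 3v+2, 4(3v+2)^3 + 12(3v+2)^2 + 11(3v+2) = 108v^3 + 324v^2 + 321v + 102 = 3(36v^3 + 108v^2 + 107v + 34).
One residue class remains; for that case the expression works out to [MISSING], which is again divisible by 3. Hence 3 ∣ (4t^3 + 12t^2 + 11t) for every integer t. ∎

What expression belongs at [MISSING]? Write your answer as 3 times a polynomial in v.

3(36v^3 + 72v^2 + 47v + 9)

Only t ≡ 1 (mod 3) is unaccounted for. Put t = 3v+1:
4(3v+1)^3 + 12(3v+1)^2 + 11(3v+1) expands to 108v^3 + 216v^2 + 141v + 27,
and factoring out 3 leaves 3(36v^3 + 72v^2 + 47v + 9).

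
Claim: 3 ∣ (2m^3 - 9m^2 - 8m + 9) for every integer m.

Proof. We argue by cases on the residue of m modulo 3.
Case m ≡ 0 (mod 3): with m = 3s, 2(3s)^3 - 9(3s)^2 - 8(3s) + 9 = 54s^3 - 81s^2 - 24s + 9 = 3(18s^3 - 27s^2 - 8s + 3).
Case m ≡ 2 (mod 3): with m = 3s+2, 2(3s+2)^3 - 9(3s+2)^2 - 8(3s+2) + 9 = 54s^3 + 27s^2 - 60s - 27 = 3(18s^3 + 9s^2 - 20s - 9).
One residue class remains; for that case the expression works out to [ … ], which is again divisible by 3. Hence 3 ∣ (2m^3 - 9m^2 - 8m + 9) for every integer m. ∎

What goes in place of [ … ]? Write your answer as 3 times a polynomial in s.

The residues treated are {0, 2}, so the missing case is m ≡ 1 (mod 3); write m = 3s+1.
Then 2(3s+1)^3 - 9(3s+1)^2 - 8(3s+1) + 9 = 54s^3 - 27s^2 - 60s - 6 = 3(18s^3 - 9s^2 - 20s - 2).

3(18s^3 - 9s^2 - 20s - 2)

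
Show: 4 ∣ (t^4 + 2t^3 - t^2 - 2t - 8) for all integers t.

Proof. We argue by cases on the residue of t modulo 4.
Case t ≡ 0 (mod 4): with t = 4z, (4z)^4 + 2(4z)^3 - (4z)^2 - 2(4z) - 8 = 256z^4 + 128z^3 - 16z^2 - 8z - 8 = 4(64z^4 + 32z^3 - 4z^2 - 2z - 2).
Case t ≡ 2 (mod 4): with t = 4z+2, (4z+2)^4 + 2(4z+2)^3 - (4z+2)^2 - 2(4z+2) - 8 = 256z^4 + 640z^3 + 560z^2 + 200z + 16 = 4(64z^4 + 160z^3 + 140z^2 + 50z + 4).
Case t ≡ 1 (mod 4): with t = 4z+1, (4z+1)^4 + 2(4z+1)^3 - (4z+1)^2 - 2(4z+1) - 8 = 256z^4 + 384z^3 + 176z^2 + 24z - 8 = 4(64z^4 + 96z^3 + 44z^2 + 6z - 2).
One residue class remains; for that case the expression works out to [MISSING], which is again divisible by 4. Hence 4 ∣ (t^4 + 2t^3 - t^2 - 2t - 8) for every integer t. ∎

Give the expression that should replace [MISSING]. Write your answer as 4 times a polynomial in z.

The residues treated are {0, 2, 1}, so the missing case is t ≡ 3 (mod 4); write t = 4z+3.
Then (4z+3)^4 + 2(4z+3)^3 - (4z+3)^2 - 2(4z+3) - 8 = 256z^4 + 896z^3 + 1136z^2 + 616z + 112 = 4(64z^4 + 224z^3 + 284z^2 + 154z + 28).

4(64z^4 + 224z^3 + 284z^2 + 154z + 28)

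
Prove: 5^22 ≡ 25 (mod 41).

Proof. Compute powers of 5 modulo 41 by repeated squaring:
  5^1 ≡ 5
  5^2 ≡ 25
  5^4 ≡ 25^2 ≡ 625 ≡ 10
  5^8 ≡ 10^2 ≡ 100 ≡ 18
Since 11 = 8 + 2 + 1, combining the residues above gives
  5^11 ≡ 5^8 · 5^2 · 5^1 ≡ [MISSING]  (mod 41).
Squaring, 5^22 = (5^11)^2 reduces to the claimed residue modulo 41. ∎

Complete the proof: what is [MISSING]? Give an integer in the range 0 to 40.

Multiply the listed residues: 18 · 25 · 5 = 450 → 2250.
Reducing modulo 41: 2250 = 54·41 + 36, so 5^11 ≡ 36.

36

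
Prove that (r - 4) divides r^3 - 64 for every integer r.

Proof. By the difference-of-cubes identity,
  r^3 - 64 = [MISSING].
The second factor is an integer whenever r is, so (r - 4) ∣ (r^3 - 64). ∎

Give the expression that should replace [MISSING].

(r - 4)(r^2 + 4r + 16)

Polynomial division of r^3 - 64 by r - 4 leaves remainder 0 and quotient r^2 + 4r + 16.
Hence r^3 - 64 = (r - 4)(r^2 + 4r + 16).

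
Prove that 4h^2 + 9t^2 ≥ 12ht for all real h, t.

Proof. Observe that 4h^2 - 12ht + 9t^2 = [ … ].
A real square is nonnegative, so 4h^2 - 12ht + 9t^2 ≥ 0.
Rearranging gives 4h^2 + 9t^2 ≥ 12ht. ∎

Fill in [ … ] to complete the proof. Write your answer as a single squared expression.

(2h - 3t)^2

The leading and trailing coefficients are 2^2 and 3^2, and 12 = 2·2·3, so the trinomial is (2h - 3t)^2.
Hence 4h^2 - 12ht + 9t^2 ≥ 0.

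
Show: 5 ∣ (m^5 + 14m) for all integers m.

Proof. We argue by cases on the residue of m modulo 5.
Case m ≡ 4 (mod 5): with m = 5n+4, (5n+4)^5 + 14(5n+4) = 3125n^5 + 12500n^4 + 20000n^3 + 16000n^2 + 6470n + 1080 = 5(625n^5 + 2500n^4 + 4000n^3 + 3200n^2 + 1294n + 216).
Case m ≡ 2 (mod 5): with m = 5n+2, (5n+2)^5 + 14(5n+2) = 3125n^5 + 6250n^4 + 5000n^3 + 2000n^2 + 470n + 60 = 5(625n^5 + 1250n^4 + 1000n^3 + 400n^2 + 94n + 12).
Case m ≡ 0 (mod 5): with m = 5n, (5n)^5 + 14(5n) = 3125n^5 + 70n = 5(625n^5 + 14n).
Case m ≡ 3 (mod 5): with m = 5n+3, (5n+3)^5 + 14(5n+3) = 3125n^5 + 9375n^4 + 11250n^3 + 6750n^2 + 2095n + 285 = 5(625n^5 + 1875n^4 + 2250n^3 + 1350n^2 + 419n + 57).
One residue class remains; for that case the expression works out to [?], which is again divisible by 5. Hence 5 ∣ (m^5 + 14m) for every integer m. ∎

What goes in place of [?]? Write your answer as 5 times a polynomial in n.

5(625n^5 + 625n^4 + 250n^3 + 50n^2 + 19n + 3)

Only m ≡ 1 (mod 5) is unaccounted for. Put m = 5n+1:
(5n+1)^5 + 14(5n+1) expands to 3125n^5 + 3125n^4 + 1250n^3 + 250n^2 + 95n + 15,
and factoring out 5 leaves 5(625n^5 + 625n^4 + 250n^3 + 50n^2 + 19n + 3).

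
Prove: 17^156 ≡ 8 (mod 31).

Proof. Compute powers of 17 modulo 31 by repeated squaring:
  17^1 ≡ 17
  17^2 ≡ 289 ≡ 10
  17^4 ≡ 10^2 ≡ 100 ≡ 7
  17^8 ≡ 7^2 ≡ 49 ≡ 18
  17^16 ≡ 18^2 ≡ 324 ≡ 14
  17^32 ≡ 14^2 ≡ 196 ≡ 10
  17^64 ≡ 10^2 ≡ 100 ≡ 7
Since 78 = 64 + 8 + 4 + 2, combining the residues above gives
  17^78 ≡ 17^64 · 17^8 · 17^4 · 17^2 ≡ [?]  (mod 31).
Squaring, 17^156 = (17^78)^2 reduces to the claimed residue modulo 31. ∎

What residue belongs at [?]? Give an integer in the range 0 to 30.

16

17^64 · 17^8 · 17^4 · 17^2 ≡ 7 · 18 · 7 · 10 = 8820.
8820 mod 31 = 16, so 17^78 ≡ 16 (mod 31).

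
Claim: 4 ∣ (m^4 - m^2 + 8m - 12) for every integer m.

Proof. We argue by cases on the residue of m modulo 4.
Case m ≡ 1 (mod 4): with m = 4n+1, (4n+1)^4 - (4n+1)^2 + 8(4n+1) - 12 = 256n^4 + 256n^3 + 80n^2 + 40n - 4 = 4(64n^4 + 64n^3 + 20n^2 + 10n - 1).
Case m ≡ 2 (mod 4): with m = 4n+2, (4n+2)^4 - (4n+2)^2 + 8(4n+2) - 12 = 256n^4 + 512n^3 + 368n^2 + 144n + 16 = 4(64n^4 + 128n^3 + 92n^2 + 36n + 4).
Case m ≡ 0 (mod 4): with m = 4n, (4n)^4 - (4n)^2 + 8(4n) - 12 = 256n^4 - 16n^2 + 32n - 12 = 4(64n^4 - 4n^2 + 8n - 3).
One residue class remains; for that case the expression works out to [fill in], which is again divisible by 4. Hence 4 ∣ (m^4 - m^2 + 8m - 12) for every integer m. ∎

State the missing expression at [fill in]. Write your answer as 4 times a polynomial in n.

4(64n^4 + 192n^3 + 212n^2 + 110n + 21)

Only m ≡ 3 (mod 4) is unaccounted for. Put m = 4n+3:
(4n+3)^4 - (4n+3)^2 + 8(4n+3) - 12 expands to 256n^4 + 768n^3 + 848n^2 + 440n + 84,
and factoring out 4 leaves 4(64n^4 + 192n^3 + 212n^2 + 110n + 21).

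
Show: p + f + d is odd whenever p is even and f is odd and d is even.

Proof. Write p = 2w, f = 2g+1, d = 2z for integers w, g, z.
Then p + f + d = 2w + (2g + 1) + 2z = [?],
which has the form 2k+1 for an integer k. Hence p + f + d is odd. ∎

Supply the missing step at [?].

2(g + w + z) + 1

Expanding: 2w + (2g + 1) + 2z = 2g + 2w + 2z + 1.
Every term except the constant is even, so this is 2(g + w + z) + 1,
and g + w + z ∈ ℤ gives the required form.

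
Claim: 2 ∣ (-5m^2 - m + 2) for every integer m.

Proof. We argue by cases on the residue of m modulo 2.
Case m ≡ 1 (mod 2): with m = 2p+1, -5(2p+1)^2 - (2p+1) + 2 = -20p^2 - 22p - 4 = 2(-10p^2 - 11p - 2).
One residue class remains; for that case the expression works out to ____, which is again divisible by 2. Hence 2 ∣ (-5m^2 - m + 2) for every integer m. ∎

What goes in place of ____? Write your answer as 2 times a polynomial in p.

2(-10p^2 - p + 1)

Only m ≡ 0 (mod 2) is unaccounted for. Put m = 2p:
-5(2p)^2 - (2p) + 2 expands to -20p^2 - 2p + 2,
and factoring out 2 leaves 2(-10p^2 - p + 1).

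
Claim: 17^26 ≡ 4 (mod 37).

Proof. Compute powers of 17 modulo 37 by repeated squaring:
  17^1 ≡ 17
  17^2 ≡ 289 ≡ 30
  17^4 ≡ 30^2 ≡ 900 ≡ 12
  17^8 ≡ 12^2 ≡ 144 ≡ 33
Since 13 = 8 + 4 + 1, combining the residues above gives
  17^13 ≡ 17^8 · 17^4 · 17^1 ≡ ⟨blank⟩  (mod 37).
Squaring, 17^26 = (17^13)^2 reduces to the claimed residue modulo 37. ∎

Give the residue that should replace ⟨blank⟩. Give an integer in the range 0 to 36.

17^8 · 17^4 · 17^1 ≡ 33 · 12 · 17 = 6732.
6732 mod 37 = 35, so 17^13 ≡ 35 (mod 37).

35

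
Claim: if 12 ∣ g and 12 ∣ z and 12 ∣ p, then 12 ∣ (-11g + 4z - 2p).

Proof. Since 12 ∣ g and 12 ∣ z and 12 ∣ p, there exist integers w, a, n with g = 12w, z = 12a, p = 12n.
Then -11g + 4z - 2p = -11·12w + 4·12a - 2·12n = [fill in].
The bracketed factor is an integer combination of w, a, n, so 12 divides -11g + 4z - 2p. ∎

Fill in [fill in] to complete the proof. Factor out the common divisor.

Pull the common 12 out of every term: -11·12w + 4·12a - 2·12n = 12(4a - 2n - 11w).
4a - 2n - 11w is an integer, which exhibits the divisibility.

12(4a - 2n - 11w)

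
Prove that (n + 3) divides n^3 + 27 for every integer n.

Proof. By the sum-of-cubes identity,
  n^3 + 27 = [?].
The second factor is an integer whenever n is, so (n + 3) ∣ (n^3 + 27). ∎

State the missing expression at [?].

a^3 + b^3 = (a + b)(a^2 - ab + b^2). With a = n, b = 3:
n^3 + 27 = (n + 3)(n^2 - 3n + 9).

(n + 3)(n^2 - 3n + 9)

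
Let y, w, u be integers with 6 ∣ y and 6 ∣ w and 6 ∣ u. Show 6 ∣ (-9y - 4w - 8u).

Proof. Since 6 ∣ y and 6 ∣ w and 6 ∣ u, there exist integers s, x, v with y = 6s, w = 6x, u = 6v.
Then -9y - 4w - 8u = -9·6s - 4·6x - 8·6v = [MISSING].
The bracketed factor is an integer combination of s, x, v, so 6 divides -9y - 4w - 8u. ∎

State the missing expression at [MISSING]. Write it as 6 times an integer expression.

6(-9s - 8v - 4x)

Pull the common 6 out of every term: -9·6s - 4·6x - 8·6v = 6(-9s - 8v - 4x).
-9s - 8v - 4x is an integer, which exhibits the divisibility.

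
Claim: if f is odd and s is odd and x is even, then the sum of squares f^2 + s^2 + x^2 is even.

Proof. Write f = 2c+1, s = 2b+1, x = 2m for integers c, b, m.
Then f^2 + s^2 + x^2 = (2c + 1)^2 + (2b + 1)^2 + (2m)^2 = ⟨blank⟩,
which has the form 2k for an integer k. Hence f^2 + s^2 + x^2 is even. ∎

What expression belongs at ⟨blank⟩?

2(2b^2 + 2b + 2c^2 + 2c + 2m^2 + 1)

(2c + 1)^2 + (2b + 1)^2 + (2m)^2 = 4b^2 + 4b + 4c^2 + 4c + 4m^2 + 2
= 2(2b^2 + 2b + 2c^2 + 2c + 2m^2 + 1).
Since 2b^2 + 2b + 2c^2 + 2c + 2m^2 + 1 is an integer, the sum of squares is of the form 2k for an integer k.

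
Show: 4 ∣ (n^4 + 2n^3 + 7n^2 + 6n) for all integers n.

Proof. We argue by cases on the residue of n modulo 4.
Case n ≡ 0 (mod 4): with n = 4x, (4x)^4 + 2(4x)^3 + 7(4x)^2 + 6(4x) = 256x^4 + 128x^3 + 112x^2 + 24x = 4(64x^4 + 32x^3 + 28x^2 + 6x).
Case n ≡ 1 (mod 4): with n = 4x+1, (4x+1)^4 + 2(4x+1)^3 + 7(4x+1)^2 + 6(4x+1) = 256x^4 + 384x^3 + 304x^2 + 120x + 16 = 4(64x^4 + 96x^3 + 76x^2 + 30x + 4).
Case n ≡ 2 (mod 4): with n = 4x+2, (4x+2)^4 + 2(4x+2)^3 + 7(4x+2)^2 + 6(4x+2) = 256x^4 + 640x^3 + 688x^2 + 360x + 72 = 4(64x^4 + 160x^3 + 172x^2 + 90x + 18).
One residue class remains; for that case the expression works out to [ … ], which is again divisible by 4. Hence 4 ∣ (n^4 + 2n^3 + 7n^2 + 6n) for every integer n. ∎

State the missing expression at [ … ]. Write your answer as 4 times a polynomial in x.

4(64x^4 + 224x^3 + 316x^2 + 210x + 54)

The residues treated are {0, 1, 2}, so the missing case is n ≡ 3 (mod 4); write n = 4x+3.
Then (4x+3)^4 + 2(4x+3)^3 + 7(4x+3)^2 + 6(4x+3) = 256x^4 + 896x^3 + 1264x^2 + 840x + 216 = 4(64x^4 + 224x^3 + 316x^2 + 210x + 54).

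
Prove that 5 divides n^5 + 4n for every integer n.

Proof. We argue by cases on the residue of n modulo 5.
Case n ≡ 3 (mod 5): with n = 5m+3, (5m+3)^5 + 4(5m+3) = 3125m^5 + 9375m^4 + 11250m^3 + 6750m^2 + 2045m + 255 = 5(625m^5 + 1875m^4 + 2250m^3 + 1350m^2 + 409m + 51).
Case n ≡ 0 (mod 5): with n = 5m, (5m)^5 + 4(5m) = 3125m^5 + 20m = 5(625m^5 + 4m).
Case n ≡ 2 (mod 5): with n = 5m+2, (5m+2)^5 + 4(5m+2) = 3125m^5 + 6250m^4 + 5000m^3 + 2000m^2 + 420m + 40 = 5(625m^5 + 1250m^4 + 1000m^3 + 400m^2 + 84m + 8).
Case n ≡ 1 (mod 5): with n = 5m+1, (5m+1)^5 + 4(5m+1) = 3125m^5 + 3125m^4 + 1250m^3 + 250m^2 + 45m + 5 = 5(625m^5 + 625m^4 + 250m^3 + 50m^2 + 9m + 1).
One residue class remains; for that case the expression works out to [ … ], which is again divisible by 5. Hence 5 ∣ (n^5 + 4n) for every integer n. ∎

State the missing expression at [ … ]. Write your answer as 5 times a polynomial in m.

5(625m^5 + 2500m^4 + 4000m^3 + 3200m^2 + 1284m + 208)

The residues treated are {3, 0, 2, 1}, so the missing case is n ≡ 4 (mod 5); write n = 5m+4.
Then (5m+4)^5 + 4(5m+4) = 3125m^5 + 12500m^4 + 20000m^3 + 16000m^2 + 6420m + 1040 = 5(625m^5 + 2500m^4 + 4000m^3 + 3200m^2 + 1284m + 208).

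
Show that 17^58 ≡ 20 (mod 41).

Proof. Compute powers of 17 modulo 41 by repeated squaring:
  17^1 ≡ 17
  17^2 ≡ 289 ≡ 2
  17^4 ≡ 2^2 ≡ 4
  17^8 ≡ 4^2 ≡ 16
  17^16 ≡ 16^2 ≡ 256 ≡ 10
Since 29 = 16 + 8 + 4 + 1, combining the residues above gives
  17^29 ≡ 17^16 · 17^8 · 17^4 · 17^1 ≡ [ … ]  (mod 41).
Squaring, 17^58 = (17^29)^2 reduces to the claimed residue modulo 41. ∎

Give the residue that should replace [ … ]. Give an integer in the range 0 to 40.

Multiply the listed residues: 10 · 16 · 4 · 17 = 160 → 640 → 10880.
Reducing modulo 41: 10880 = 265·41 + 15, so 17^29 ≡ 15.

15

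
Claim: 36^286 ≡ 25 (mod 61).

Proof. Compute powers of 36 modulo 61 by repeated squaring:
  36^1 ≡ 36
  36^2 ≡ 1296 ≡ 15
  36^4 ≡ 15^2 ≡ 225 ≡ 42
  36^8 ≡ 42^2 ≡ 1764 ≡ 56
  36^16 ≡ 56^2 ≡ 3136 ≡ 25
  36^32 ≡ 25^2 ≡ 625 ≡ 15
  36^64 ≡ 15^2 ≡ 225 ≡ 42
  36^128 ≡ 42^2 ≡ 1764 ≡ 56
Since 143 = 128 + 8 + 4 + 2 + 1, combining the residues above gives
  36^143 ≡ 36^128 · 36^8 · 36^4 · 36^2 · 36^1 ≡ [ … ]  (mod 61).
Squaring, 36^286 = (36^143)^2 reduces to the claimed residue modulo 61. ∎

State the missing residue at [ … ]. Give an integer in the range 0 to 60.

5

36^128 · 36^8 · 36^4 · 36^2 · 36^1 ≡ 56 · 56 · 42 · 15 · 36 = 71124480.
71124480 mod 61 = 5, so 36^143 ≡ 5 (mod 61).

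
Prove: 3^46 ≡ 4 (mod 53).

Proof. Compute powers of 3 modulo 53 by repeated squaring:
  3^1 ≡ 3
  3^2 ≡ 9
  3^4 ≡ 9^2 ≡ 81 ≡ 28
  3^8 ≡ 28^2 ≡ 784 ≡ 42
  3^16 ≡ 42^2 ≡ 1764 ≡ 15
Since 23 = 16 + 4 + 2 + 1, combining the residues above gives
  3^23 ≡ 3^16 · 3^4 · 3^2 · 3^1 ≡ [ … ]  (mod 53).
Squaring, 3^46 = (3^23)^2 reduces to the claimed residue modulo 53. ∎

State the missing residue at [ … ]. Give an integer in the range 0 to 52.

51

3^16 · 3^4 · 3^2 · 3^1 ≡ 15 · 28 · 9 · 3 = 11340.
11340 mod 53 = 51, so 3^23 ≡ 51 (mod 53).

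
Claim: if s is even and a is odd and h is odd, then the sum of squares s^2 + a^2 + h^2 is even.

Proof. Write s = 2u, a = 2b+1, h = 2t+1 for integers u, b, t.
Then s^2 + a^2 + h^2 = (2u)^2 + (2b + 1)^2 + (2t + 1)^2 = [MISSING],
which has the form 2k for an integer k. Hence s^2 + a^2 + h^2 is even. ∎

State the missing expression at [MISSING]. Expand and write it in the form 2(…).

2(2b^2 + 2b + 2t^2 + 2t + 2u^2 + 1)

(2u)^2 + (2b + 1)^2 + (2t + 1)^2 = 4b^2 + 4b + 4t^2 + 4t + 4u^2 + 2
= 2(2b^2 + 2b + 2t^2 + 2t + 2u^2 + 1).
Since 2b^2 + 2b + 2t^2 + 2t + 2u^2 + 1 is an integer, the sum of squares is of the form 2k for an integer k.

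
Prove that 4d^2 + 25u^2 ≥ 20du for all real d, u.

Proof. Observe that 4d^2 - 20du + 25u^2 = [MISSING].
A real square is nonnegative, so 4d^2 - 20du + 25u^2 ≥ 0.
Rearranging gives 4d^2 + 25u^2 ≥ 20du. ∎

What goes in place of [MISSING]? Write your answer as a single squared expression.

(2d - 5u)^2

4d^2 - 20du + 25u^2 is a perfect-square trinomial: the outer terms are (2d)^2 and (5u)^2, and the cross term is -2·2d·5u.
So 4d^2 - 20du + 25u^2 = (2d - 5u)^2 ≥ 0.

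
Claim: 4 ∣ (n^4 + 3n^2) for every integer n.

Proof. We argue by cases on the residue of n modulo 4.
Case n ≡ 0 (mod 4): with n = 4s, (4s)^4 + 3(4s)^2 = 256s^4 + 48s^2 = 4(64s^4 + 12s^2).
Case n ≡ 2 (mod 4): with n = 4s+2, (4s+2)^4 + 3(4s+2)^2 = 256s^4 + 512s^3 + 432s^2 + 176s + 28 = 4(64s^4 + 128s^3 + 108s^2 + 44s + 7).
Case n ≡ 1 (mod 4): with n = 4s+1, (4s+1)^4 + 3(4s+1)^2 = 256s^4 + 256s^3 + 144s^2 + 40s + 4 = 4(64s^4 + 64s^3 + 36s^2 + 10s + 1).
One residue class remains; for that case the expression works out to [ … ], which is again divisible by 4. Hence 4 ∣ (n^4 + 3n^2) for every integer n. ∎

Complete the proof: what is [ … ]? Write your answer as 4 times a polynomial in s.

Only n ≡ 3 (mod 4) is unaccounted for. Put n = 4s+3:
(4s+3)^4 + 3(4s+3)^2 expands to 256s^4 + 768s^3 + 912s^2 + 504s + 108,
and factoring out 4 leaves 4(64s^4 + 192s^3 + 228s^2 + 126s + 27).

4(64s^4 + 192s^3 + 228s^2 + 126s + 27)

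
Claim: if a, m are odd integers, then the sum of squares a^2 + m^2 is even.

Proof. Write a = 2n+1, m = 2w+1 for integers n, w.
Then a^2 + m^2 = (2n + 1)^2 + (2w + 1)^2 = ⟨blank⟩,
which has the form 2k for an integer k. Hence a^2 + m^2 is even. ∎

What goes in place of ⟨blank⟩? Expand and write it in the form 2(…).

Expanding: (2n + 1)^2 + (2w + 1)^2 = 4n^2 + 4n + 4w^2 + 4w + 2.
Every term is even; pulling out the factor of 2 gives 2(2n^2 + 2n + 2w^2 + 2w + 1).

2(2n^2 + 2n + 2w^2 + 2w + 1)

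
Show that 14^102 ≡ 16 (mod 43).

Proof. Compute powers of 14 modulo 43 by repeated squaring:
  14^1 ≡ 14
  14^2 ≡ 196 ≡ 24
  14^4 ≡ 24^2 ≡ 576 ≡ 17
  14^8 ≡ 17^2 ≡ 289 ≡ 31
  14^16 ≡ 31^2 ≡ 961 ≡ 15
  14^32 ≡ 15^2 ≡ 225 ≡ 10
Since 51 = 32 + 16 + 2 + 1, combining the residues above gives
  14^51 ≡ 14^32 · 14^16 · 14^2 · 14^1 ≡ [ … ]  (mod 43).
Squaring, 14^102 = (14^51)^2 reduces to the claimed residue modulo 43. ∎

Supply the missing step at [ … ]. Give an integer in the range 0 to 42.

4

14^32 · 14^16 · 14^2 · 14^1 ≡ 10 · 15 · 24 · 14 = 50400.
50400 mod 43 = 4, so 14^51 ≡ 4 (mod 43).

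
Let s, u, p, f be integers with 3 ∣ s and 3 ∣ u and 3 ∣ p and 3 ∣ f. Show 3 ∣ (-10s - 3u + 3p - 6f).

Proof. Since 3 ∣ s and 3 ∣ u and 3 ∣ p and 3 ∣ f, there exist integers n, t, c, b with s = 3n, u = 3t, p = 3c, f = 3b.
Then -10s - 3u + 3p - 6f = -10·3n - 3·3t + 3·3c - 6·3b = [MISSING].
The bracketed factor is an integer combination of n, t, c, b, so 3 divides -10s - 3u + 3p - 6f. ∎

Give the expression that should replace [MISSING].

Pull the common 3 out of every term: -10·3n - 3·3t + 3·3c - 6·3b = 3(-6b + 3c - 10n - 3t).
-6b + 3c - 10n - 3t is an integer, which exhibits the divisibility.

3(-6b + 3c - 10n - 3t)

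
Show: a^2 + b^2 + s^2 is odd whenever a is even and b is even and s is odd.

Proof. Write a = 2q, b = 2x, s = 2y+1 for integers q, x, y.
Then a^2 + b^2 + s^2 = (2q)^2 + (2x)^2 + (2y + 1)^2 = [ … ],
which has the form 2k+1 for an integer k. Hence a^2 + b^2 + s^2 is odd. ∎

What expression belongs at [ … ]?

Expanding: (2q)^2 + (2x)^2 + (2y + 1)^2 = 4q^2 + 4x^2 + 4y^2 + 4y + 1.
Every term except the constant is even, so this is 2(2q^2 + 2x^2 + 2y^2 + 2y) + 1,
and 2q^2 + 2x^2 + 2y^2 + 2y ∈ ℤ gives the required form.

2(2q^2 + 2x^2 + 2y^2 + 2y) + 1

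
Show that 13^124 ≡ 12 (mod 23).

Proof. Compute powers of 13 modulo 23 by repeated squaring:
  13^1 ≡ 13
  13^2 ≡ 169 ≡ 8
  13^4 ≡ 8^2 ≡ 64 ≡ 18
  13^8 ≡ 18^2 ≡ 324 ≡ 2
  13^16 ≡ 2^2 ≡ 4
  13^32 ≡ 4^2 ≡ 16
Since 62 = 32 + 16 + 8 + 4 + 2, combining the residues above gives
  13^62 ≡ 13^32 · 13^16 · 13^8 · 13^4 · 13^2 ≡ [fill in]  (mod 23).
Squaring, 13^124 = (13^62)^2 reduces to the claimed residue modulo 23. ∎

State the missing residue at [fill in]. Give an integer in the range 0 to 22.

Multiply the listed residues: 16 · 4 · 2 · 18 · 8 = 64 → 128 → 2304 → 18432.
Reducing modulo 23: 18432 = 801·23 + 9, so 13^62 ≡ 9.

9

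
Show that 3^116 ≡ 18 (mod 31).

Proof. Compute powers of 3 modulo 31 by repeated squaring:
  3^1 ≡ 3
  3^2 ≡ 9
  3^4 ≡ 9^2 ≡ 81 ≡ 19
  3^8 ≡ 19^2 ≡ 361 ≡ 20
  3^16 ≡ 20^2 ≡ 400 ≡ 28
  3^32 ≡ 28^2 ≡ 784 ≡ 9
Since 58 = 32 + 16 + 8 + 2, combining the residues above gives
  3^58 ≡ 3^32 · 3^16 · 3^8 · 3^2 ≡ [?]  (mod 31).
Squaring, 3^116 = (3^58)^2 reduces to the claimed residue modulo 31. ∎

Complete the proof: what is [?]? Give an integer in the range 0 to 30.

7

3^32 · 3^16 · 3^8 · 3^2 ≡ 9 · 28 · 20 · 9 = 45360.
45360 mod 31 = 7, so 3^58 ≡ 7 (mod 31).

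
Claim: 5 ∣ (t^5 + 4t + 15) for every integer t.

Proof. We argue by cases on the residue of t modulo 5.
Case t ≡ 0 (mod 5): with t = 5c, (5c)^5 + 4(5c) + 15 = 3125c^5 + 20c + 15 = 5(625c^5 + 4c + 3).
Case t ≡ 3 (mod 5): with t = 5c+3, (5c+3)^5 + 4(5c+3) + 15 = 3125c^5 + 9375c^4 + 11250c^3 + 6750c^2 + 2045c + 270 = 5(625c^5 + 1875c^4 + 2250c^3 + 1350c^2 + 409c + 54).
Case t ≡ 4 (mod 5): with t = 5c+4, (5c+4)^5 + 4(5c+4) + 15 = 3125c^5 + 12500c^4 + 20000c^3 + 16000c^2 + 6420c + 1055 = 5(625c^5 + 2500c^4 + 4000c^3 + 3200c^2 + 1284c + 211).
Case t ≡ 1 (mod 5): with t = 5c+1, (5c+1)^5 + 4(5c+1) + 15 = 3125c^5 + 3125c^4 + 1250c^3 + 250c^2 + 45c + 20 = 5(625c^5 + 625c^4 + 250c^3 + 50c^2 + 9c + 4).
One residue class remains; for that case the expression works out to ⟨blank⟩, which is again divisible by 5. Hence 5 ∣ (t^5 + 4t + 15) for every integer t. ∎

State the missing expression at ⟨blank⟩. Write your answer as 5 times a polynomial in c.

5(625c^5 + 1250c^4 + 1000c^3 + 400c^2 + 84c + 11)

Only t ≡ 2 (mod 5) is unaccounted for. Put t = 5c+2:
(5c+2)^5 + 4(5c+2) + 15 expands to 3125c^5 + 6250c^4 + 5000c^3 + 2000c^2 + 420c + 55,
and factoring out 5 leaves 5(625c^5 + 1250c^4 + 1000c^3 + 400c^2 + 84c + 11).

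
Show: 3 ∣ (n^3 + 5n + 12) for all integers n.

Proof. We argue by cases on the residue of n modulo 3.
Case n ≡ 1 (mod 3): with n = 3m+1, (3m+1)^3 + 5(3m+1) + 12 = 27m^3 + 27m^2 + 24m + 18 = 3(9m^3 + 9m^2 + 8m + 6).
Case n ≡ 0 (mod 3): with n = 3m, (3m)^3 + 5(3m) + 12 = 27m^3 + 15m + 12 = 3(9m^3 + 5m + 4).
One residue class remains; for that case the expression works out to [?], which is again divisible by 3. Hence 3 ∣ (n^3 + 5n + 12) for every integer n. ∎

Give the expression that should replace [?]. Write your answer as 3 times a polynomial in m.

Only n ≡ 2 (mod 3) is unaccounted for. Put n = 3m+2:
(3m+2)^3 + 5(3m+2) + 12 expands to 27m^3 + 54m^2 + 51m + 30,
and factoring out 3 leaves 3(9m^3 + 18m^2 + 17m + 10).

3(9m^3 + 18m^2 + 17m + 10)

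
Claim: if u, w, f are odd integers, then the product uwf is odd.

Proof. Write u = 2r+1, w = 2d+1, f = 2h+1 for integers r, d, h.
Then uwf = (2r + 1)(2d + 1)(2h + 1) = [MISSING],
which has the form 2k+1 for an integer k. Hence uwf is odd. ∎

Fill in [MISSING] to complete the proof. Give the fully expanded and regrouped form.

2(4dhr + 2dh + 2dr + d + 2hr + h + r) + 1

Expanding: (2r + 1)(2d + 1)(2h + 1) = 8dhr + 4dh + 4dr + 2d + 4hr + 2h + 2r + 1.
Every term except the constant is even, so this is 2(4dhr + 2dh + 2dr + d + 2hr + h + r) + 1,
and 4dhr + 2dh + 2dr + d + 2hr + h + r ∈ ℤ gives the required form.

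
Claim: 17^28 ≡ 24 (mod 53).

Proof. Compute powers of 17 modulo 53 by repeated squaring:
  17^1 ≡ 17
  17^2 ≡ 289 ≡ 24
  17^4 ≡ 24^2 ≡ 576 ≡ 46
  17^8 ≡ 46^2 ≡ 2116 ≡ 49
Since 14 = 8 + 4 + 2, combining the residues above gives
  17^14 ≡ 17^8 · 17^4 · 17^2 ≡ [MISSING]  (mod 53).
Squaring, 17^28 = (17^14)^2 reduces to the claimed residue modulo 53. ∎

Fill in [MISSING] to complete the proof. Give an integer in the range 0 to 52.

17^8 · 17^4 · 17^2 ≡ 49 · 46 · 24 = 54096.
54096 mod 53 = 36, so 17^14 ≡ 36 (mod 53).

36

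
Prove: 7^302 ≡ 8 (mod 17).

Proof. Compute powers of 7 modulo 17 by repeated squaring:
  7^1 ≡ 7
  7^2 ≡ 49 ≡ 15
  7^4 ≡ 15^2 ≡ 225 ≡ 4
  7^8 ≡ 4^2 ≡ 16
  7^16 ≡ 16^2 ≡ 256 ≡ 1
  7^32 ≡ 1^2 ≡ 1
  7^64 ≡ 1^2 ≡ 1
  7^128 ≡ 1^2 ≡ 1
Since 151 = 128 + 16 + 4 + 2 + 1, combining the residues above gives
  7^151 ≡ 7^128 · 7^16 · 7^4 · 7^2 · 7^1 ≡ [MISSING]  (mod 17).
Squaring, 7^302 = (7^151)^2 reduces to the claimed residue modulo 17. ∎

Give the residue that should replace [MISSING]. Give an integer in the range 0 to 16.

12

Multiply the listed residues: 1 · 1 · 4 · 15 · 7 = 1 → 4 → 60 → 420.
Reducing modulo 17: 420 = 24·17 + 12, so 7^151 ≡ 12.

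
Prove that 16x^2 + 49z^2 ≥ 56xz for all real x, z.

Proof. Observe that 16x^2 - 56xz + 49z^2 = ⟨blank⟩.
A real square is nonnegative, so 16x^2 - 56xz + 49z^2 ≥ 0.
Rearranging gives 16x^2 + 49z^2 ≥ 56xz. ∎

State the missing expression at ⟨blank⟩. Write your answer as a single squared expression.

The leading and trailing coefficients are 4^2 and 7^2, and 56 = 2·4·7, so the trinomial is (4x - 7z)^2.
Hence 16x^2 - 56xz + 49z^2 ≥ 0.

(4x - 7z)^2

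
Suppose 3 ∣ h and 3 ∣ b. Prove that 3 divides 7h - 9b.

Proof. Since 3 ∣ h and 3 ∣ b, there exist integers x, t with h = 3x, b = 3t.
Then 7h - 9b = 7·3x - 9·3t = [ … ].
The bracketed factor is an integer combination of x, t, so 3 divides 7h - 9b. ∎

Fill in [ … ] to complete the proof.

Pull the common 3 out of every term: 7·3x - 9·3t = 3(-9t + 7x).
-9t + 7x is an integer, which exhibits the divisibility.

3(-9t + 7x)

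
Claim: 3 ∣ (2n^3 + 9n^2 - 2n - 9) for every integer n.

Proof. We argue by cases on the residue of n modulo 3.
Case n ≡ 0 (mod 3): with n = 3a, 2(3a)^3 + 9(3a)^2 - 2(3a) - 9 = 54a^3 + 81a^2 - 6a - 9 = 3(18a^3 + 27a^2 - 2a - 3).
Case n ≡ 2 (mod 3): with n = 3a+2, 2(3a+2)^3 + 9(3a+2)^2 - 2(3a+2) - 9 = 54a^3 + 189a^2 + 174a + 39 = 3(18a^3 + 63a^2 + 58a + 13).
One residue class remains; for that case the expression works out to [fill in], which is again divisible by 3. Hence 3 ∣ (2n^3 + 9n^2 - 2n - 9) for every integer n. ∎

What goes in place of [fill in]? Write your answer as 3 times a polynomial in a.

3(18a^3 + 45a^2 + 22a)

Only n ≡ 1 (mod 3) is unaccounted for. Put n = 3a+1:
2(3a+1)^3 + 9(3a+1)^2 - 2(3a+1) - 9 expands to 54a^3 + 135a^2 + 66a,
and factoring out 3 leaves 3(18a^3 + 45a^2 + 22a).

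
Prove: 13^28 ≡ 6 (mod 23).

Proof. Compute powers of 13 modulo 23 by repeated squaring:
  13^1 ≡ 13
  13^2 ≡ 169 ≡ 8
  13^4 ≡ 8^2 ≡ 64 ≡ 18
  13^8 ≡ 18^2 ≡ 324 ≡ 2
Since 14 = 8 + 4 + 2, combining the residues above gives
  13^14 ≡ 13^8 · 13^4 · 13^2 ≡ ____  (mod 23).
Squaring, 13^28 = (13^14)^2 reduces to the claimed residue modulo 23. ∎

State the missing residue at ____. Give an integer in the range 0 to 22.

Multiply the listed residues: 2 · 18 · 8 = 36 → 288.
Reducing modulo 23: 288 = 12·23 + 12, so 13^14 ≡ 12.

12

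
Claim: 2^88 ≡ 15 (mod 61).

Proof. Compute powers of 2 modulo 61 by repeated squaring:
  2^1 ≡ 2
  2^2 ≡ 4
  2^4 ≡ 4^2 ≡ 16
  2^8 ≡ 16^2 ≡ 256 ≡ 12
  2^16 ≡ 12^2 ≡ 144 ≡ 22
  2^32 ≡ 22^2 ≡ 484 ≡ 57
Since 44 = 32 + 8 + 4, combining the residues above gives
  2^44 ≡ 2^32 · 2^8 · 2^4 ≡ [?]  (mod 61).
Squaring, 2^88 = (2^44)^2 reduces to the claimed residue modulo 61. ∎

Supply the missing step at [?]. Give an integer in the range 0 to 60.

Multiply the listed residues: 57 · 12 · 16 = 684 → 10944.
Reducing modulo 61: 10944 = 179·61 + 25, so 2^44 ≡ 25.

25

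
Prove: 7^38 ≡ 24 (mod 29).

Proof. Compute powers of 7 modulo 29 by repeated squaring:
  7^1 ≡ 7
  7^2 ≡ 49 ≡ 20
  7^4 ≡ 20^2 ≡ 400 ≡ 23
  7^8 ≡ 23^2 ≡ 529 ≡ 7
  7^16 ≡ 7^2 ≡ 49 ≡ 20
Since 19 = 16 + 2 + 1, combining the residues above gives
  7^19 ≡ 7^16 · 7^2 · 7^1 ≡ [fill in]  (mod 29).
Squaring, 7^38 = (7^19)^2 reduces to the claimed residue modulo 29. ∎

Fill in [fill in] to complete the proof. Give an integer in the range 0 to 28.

16

Multiply the listed residues: 20 · 20 · 7 = 400 → 2800.
Reducing modulo 29: 2800 = 96·29 + 16, so 7^19 ≡ 16.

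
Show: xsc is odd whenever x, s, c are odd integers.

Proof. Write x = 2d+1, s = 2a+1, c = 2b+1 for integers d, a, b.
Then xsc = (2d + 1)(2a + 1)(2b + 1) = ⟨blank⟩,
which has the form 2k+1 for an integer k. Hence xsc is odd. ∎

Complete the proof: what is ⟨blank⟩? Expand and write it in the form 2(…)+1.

(2d + 1)(2a + 1)(2b + 1) = 8abd + 4ab + 4ad + 2a + 4bd + 2b + 2d + 1
= 2(4abd + 2ab + 2ad + a + 2bd + b + d) + 1.
Since 4abd + 2ab + 2ad + a + 2bd + b + d is an integer, the product is of the form 2k+1 for an integer k.

2(4abd + 2ab + 2ad + a + 2bd + b + d) + 1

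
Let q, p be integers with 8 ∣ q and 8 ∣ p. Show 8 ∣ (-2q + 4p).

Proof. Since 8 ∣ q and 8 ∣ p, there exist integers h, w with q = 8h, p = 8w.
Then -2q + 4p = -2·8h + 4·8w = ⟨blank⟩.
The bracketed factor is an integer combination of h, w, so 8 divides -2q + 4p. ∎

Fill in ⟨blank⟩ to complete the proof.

8(-2h + 4w)

Each term has a factor of 8: -2·8h + 4·8w = 8·(-2h + 4w).
Since -2h + 4w is an integer, 8 ∣ (-2q + 4p).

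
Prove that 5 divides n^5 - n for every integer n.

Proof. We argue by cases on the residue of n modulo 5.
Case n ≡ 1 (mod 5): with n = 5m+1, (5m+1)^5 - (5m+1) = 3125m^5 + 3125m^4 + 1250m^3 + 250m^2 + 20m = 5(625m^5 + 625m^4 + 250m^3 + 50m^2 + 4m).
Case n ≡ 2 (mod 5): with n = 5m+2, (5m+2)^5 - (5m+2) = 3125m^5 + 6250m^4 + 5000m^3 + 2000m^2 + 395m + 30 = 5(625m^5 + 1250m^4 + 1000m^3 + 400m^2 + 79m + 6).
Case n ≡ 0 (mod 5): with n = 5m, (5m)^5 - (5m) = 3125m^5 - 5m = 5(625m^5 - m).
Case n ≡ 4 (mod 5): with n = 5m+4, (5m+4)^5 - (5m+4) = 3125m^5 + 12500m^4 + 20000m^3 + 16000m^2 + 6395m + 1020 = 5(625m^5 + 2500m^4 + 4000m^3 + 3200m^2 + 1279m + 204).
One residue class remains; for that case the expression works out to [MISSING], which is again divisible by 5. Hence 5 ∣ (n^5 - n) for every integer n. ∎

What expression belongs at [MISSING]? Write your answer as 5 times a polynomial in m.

Only n ≡ 3 (mod 5) is unaccounted for. Put n = 5m+3:
(5m+3)^5 - (5m+3) expands to 3125m^5 + 9375m^4 + 11250m^3 + 6750m^2 + 2020m + 240,
and factoring out 5 leaves 5(625m^5 + 1875m^4 + 2250m^3 + 1350m^2 + 404m + 48).

5(625m^5 + 1875m^4 + 2250m^3 + 1350m^2 + 404m + 48)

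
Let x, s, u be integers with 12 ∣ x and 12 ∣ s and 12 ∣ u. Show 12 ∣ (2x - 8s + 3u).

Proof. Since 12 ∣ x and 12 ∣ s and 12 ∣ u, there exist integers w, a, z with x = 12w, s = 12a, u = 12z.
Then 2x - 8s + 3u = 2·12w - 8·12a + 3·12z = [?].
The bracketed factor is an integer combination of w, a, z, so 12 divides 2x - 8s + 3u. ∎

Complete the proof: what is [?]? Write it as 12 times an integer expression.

12(-8a + 2w + 3z)

Each term has a factor of 12: 2·12w - 8·12a + 3·12z = 12·(-8a + 2w + 3z).
Since -8a + 2w + 3z is an integer, 12 ∣ (2x - 8s + 3u).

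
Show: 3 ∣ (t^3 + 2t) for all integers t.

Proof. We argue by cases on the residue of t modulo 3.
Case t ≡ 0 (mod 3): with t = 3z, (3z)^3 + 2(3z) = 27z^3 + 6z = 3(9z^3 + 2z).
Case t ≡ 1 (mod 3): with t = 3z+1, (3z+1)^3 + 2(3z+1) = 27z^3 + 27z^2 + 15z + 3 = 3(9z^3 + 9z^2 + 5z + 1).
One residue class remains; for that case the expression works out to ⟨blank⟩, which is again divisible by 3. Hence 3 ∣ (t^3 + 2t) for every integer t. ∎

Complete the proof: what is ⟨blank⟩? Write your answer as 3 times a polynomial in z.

3(9z^3 + 18z^2 + 14z + 4)

The residues treated are {0, 1}, so the missing case is t ≡ 2 (mod 3); write t = 3z+2.
Then (3z+2)^3 + 2(3z+2) = 27z^3 + 54z^2 + 42z + 12 = 3(9z^3 + 18z^2 + 14z + 4).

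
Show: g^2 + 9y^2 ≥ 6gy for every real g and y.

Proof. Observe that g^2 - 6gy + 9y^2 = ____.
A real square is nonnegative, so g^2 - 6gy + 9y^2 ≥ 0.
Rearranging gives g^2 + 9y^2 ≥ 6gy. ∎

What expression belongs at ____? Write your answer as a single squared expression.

(g - 3y)^2

The leading and trailing coefficients are 1^2 and 3^2, and 6 = 2·1·3, so the trinomial is (g - 3y)^2.
Hence g^2 - 6gy + 9y^2 ≥ 0.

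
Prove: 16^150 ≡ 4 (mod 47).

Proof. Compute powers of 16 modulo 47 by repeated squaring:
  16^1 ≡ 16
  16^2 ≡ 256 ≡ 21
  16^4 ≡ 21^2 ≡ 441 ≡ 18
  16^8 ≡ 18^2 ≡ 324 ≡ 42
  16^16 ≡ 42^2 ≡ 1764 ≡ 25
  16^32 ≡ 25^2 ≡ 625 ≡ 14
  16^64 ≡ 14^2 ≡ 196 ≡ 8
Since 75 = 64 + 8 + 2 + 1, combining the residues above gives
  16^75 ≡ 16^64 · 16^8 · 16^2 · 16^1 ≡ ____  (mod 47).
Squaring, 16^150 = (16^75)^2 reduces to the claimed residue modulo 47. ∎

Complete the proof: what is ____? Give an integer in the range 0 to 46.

Multiply the listed residues: 8 · 42 · 21 · 16 = 336 → 7056 → 112896.
Reducing modulo 47: 112896 = 2402·47 + 2, so 16^75 ≡ 2.

2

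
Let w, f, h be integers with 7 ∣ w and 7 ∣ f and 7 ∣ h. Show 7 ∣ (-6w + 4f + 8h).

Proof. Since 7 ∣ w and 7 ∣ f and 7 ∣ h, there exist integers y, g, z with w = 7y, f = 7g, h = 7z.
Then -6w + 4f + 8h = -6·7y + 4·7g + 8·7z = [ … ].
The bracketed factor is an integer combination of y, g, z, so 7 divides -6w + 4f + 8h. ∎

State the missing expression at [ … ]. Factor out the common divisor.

Pull the common 7 out of every term: -6·7y + 4·7g + 8·7z = 7(4g - 6y + 8z).
4g - 6y + 8z is an integer, which exhibits the divisibility.

7(4g - 6y + 8z)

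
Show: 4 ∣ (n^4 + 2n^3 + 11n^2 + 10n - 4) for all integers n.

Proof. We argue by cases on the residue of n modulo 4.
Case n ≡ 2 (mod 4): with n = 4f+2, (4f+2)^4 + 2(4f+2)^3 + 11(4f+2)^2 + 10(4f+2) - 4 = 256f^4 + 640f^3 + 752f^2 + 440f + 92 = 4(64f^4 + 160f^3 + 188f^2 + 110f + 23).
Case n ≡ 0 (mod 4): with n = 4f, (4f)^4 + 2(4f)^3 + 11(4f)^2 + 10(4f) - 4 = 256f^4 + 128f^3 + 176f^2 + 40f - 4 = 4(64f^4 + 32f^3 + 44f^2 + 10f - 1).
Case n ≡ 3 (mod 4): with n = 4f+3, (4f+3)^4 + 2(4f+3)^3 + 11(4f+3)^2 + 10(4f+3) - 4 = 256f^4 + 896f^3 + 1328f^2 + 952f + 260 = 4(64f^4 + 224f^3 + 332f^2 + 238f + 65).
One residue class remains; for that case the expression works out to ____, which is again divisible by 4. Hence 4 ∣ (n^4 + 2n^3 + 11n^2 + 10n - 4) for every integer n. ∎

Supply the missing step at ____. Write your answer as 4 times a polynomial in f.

4(64f^4 + 96f^3 + 92f^2 + 42f + 5)

Only n ≡ 1 (mod 4) is unaccounted for. Put n = 4f+1:
(4f+1)^4 + 2(4f+1)^3 + 11(4f+1)^2 + 10(4f+1) - 4 expands to 256f^4 + 384f^3 + 368f^2 + 168f + 20,
and factoring out 4 leaves 4(64f^4 + 96f^3 + 92f^2 + 42f + 5).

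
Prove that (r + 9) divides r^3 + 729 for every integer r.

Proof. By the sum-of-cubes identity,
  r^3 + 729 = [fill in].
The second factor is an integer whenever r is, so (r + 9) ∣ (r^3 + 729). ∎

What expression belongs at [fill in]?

(r + 9)(r^2 - 9r + 81)

a^3 + b^3 = (a + b)(a^2 - ab + b^2). With a = r, b = 9:
r^3 + 729 = (r + 9)(r^2 - 9r + 81).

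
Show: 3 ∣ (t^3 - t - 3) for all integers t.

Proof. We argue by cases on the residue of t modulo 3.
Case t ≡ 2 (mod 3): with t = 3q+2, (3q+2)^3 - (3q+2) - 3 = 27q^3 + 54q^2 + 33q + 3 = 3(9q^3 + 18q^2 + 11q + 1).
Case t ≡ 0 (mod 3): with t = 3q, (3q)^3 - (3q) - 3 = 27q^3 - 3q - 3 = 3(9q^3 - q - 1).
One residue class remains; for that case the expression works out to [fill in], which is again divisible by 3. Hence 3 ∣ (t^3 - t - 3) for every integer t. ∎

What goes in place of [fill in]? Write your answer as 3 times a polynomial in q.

Only t ≡ 1 (mod 3) is unaccounted for. Put t = 3q+1:
(3q+1)^3 - (3q+1) - 3 expands to 27q^3 + 27q^2 + 6q - 3,
and factoring out 3 leaves 3(9q^3 + 9q^2 + 2q - 1).

3(9q^3 + 9q^2 + 2q - 1)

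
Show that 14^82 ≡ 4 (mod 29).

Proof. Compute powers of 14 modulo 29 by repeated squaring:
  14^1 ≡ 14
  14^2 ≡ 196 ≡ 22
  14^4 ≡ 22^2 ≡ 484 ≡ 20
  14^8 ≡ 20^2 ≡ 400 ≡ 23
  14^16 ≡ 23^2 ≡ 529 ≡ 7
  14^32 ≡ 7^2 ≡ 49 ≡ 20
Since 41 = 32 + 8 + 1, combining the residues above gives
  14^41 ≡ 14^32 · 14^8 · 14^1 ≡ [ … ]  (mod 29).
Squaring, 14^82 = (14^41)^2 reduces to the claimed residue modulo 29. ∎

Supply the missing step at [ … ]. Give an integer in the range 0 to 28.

Multiply the listed residues: 20 · 23 · 14 = 460 → 6440.
Reducing modulo 29: 6440 = 222·29 + 2, so 14^41 ≡ 2.

2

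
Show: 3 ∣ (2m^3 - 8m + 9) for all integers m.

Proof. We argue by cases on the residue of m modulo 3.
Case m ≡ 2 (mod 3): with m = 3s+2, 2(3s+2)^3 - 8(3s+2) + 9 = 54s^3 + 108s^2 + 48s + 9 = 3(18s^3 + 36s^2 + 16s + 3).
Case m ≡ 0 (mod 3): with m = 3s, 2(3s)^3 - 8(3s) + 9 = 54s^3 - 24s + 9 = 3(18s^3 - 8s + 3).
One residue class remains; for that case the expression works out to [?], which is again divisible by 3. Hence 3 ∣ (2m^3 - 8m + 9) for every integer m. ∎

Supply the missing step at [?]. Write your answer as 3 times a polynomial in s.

3(18s^3 + 18s^2 - 2s + 1)

The residues treated are {2, 0}, so the missing case is m ≡ 1 (mod 3); write m = 3s+1.
Then 2(3s+1)^3 - 8(3s+1) + 9 = 54s^3 + 54s^2 - 6s + 3 = 3(18s^3 + 18s^2 - 2s + 1).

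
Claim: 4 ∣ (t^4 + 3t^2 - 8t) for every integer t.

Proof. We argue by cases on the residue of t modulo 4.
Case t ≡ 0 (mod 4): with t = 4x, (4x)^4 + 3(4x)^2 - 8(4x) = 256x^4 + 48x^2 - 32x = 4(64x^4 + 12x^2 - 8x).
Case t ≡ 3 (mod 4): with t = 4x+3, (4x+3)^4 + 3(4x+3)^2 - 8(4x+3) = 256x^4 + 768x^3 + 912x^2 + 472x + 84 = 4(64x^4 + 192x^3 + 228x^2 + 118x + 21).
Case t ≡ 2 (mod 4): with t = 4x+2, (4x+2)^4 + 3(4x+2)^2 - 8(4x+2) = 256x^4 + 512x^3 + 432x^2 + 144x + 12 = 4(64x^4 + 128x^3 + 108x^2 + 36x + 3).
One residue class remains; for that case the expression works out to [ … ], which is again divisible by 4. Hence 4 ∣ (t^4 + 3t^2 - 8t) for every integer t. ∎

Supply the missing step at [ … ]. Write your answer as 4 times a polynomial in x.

4(64x^4 + 64x^3 + 36x^2 + 2x - 1)

The residues treated are {0, 3, 2}, so the missing case is t ≡ 1 (mod 4); write t = 4x+1.
Then (4x+1)^4 + 3(4x+1)^2 - 8(4x+1) = 256x^4 + 256x^3 + 144x^2 + 8x - 4 = 4(64x^4 + 64x^3 + 36x^2 + 2x - 1).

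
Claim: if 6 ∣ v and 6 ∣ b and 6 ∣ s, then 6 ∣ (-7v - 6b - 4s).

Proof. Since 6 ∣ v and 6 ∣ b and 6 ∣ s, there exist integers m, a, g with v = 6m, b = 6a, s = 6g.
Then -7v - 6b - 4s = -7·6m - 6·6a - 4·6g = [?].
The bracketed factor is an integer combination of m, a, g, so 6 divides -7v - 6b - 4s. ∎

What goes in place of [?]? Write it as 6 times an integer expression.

6(-6a - 4g - 7m)

Each term has a factor of 6: -7·6m - 6·6a - 4·6g = 6·(-6a - 4g - 7m).
Since -6a - 4g - 7m is an integer, 6 ∣ (-7v - 6b - 4s).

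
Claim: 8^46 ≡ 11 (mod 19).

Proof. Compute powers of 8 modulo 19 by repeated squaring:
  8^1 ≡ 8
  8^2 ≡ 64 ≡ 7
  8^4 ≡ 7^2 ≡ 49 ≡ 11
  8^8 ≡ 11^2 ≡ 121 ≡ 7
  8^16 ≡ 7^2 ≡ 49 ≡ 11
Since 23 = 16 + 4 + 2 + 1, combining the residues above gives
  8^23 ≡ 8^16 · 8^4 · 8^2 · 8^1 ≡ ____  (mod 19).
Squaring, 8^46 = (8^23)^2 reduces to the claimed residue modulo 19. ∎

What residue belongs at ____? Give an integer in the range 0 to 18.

12

Multiply the listed residues: 11 · 11 · 7 · 8 = 121 → 847 → 6776.
Reducing modulo 19: 6776 = 356·19 + 12, so 8^23 ≡ 12.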